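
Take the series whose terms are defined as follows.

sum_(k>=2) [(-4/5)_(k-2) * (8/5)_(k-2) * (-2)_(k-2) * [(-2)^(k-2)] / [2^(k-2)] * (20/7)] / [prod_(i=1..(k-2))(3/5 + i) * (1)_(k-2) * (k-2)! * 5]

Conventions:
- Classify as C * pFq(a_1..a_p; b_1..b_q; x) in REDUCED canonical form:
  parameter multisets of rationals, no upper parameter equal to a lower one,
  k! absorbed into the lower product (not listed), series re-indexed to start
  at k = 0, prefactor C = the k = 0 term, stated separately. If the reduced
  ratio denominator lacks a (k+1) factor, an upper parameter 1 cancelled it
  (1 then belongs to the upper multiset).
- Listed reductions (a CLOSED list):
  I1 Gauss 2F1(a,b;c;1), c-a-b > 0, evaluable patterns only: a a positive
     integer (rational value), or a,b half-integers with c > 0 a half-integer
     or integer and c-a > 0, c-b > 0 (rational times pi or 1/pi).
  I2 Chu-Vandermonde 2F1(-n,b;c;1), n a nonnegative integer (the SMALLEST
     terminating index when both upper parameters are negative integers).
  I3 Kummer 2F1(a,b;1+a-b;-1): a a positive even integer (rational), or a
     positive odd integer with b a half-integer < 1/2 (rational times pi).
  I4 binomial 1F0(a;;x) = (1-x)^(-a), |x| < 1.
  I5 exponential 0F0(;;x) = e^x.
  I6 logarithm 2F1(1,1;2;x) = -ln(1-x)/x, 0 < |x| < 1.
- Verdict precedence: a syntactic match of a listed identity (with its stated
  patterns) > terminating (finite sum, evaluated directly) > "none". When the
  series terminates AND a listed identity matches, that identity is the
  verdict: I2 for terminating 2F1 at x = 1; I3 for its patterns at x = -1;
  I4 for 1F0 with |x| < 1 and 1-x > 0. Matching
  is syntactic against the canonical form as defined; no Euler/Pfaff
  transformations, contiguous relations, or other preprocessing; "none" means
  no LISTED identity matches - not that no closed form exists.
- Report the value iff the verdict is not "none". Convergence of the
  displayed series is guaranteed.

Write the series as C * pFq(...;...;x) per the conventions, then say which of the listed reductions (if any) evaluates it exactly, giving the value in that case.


Structural cue: x = (-1) and the constant factors (prefactor 4/7) combine into one prefactor.
Term ratio: r(k) = (-1) * (k-2) (k-4/5) / [(k+1) (k+1)] - rational; roots negated = parameters, x = (-1), C = 4/7.

At argument -1: a 2F1 with upper {-2, -4/5}, lower {1}, scaled by C = 4/7. Verdict: terminating - upper -2 stops the sum at k = 2; the 3 terms are added exactly. Its exact value is -68/175.


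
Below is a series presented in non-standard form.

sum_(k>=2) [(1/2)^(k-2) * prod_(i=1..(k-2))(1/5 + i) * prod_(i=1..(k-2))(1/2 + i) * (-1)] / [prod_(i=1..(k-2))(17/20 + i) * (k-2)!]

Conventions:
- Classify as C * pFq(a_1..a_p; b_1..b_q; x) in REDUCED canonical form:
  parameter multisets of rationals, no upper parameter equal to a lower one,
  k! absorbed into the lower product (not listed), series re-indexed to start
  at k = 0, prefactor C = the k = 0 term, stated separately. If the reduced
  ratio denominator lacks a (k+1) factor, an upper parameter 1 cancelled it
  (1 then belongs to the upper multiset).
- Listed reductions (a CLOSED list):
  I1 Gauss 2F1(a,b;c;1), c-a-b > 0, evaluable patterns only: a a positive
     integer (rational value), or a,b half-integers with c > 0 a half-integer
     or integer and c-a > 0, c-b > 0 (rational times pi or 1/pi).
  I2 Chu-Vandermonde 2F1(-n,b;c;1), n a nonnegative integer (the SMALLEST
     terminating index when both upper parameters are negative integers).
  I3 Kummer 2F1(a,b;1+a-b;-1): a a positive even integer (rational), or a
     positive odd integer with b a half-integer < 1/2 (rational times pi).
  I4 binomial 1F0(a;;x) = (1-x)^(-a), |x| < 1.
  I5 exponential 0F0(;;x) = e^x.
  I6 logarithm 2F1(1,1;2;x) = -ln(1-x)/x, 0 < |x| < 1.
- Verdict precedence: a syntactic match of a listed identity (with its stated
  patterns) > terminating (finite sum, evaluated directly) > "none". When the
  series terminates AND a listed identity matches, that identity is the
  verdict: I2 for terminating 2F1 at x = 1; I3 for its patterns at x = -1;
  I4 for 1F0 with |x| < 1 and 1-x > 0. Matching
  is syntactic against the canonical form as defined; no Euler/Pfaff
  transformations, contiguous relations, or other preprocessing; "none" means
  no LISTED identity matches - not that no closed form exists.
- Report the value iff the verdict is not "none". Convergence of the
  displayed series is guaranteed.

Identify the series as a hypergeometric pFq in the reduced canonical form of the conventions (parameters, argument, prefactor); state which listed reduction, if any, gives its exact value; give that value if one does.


Reduced: x = 1/2, 2F1, upper = {6/5, 3/2}, lower = {37/20}, C = -1. Verdict: no listed reduction: x = 1/2 and upper {6/5, 3/2} fail every I1-I6 pattern.

First insight: t_0 being -1, the lower running product (C = -1) is a rising factorial.
Ratio: r(k) = (1/2) * (k+6/5) (k+3/2) / [(k+37/20) (k+1)] - rational in k, leading ratio (1/2); with t_0 = -1, classification follows.


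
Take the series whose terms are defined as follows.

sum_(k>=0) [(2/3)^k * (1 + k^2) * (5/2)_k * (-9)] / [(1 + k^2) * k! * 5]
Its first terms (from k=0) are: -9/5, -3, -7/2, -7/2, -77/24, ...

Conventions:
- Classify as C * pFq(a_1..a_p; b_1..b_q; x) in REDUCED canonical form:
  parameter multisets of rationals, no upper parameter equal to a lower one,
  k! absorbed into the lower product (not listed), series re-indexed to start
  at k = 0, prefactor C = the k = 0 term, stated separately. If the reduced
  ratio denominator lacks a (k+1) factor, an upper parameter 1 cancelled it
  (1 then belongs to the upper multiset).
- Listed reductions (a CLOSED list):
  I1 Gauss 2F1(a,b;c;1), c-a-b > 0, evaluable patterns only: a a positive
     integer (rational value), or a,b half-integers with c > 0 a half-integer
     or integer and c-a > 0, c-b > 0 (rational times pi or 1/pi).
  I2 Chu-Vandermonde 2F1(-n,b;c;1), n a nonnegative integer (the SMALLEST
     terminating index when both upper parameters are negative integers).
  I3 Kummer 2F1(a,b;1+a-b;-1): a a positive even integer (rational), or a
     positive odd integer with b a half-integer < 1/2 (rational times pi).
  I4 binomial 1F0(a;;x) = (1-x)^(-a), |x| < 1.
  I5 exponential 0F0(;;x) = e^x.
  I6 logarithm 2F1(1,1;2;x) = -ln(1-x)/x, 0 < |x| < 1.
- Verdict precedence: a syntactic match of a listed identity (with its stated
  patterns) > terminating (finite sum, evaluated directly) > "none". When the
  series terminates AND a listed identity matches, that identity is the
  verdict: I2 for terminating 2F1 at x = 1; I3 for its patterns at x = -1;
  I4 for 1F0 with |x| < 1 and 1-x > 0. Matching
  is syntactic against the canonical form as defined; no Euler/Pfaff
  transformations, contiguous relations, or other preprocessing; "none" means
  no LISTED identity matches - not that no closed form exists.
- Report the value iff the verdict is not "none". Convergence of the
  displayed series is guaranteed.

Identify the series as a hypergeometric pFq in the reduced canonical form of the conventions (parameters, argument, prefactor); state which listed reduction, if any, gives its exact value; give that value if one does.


Reduced: x = 2/3, 1F0, upper = {5/2}, lower = {-}, C = -9/5. Verdict: this is the I4 binomial reduction (the 1F0 binomial series: exponent -5/2, x = 2/3). Its exact value is (-9/5) * (1/3)^(-5/2).

Structural cue: with t_0 = -9/5, the constant factors (C = -9/5, x = 2/3) combine into one prefactor.
Term ratio: r(k) = (2/3) * (k+5/2) / [(k+1)] - rational in k. x = (2/3); t_0 = -9/5; negate the roots.


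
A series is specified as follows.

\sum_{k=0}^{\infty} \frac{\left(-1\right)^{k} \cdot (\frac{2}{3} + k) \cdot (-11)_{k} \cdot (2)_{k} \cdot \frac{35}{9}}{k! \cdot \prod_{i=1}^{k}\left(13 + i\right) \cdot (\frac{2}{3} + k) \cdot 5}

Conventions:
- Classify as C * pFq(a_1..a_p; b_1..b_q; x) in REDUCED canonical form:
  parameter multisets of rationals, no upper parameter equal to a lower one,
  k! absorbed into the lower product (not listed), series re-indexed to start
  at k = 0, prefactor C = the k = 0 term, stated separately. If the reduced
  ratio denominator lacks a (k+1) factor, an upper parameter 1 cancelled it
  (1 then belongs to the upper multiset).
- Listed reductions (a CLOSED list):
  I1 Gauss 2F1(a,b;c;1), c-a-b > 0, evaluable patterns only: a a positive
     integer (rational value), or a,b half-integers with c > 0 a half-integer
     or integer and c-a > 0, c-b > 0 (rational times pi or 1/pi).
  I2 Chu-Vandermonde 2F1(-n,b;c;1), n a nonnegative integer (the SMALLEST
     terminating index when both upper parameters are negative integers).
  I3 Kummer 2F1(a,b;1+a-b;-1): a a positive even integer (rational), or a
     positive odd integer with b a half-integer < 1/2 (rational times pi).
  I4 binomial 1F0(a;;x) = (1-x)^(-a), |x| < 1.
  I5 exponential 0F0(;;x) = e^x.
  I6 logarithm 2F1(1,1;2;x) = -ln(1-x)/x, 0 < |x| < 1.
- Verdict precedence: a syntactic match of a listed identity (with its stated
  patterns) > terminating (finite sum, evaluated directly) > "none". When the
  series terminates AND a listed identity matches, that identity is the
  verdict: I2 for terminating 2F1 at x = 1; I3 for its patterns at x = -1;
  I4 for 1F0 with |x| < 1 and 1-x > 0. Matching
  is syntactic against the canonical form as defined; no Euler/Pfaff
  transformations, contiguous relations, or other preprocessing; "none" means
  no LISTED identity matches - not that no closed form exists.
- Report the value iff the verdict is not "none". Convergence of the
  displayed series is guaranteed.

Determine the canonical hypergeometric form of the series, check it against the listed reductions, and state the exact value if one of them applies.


This is \frac{7}{9} * 2F1(-11, 2; 14; -1) in reduced canonical form. Verdict: this is Kummer (I3) (x = -1; c = 14 equals 1+a-b for upper {-11, 2}: listed pattern). Sum: \frac{91}{18}.

Key step: with t_0 = \frac{7}{9}, k + 2/3 divides numerator and denominator alike; C = 7/9 after cancelling.
Ratio: r(k) = -1 * (k-11) (k+2) / [(k+14) (k+1)] - poly over poly, x = -1 from leading terms; C = \frac{7}{9} at k = 0.


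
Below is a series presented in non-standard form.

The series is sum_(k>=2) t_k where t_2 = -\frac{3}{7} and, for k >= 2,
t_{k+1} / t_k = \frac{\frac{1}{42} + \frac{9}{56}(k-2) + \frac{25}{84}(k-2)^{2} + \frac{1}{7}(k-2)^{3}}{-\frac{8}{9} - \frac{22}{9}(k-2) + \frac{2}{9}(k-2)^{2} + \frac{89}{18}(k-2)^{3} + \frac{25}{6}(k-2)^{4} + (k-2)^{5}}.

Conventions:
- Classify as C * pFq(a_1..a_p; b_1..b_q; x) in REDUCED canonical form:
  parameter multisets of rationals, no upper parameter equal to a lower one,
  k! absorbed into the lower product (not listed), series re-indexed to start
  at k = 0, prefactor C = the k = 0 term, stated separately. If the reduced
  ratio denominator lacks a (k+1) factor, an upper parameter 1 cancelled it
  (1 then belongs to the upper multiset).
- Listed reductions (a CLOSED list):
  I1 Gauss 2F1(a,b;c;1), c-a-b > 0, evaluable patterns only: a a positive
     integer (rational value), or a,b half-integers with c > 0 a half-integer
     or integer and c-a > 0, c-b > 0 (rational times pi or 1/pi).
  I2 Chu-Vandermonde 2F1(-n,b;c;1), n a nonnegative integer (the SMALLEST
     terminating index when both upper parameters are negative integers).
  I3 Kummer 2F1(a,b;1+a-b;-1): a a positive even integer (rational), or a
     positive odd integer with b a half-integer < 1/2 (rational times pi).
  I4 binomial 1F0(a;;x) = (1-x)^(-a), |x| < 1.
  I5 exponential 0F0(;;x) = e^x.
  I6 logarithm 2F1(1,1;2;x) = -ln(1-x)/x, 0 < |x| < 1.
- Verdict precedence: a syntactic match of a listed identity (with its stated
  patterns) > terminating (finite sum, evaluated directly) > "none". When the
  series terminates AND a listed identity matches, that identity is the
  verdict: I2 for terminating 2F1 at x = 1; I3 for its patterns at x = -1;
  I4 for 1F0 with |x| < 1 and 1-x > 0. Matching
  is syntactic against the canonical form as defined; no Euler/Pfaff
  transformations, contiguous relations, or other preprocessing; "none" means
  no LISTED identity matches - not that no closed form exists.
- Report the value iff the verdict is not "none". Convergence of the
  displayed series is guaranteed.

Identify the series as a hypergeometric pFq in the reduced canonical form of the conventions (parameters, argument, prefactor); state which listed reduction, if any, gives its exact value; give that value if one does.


x = \frac{1}{7} here; the reduced form reads 1F2, upper {\frac{1}{4}}, lower {-\frac{2}{3}, 2}, C = -\frac{3}{7}. Verdict: none here - no I1-I6 shape fits x = \frac{1}{7} with lower {-\frac{2}{3}, 2}.

Structural cue: with t_0 = -\frac{3}{7}, the ratio is unreduced: k + 1/2 divides both sides (C = -3/7).
Adjacent-term ratio: r(k) = \frac{1}{7} * (k+\frac{1}{4}) / [(k-\frac{2}{3}) (k+2) (k+1)] - rational in k. x = \frac{1}{7}; t_0 = -\frac{3}{7}; negate the roots.


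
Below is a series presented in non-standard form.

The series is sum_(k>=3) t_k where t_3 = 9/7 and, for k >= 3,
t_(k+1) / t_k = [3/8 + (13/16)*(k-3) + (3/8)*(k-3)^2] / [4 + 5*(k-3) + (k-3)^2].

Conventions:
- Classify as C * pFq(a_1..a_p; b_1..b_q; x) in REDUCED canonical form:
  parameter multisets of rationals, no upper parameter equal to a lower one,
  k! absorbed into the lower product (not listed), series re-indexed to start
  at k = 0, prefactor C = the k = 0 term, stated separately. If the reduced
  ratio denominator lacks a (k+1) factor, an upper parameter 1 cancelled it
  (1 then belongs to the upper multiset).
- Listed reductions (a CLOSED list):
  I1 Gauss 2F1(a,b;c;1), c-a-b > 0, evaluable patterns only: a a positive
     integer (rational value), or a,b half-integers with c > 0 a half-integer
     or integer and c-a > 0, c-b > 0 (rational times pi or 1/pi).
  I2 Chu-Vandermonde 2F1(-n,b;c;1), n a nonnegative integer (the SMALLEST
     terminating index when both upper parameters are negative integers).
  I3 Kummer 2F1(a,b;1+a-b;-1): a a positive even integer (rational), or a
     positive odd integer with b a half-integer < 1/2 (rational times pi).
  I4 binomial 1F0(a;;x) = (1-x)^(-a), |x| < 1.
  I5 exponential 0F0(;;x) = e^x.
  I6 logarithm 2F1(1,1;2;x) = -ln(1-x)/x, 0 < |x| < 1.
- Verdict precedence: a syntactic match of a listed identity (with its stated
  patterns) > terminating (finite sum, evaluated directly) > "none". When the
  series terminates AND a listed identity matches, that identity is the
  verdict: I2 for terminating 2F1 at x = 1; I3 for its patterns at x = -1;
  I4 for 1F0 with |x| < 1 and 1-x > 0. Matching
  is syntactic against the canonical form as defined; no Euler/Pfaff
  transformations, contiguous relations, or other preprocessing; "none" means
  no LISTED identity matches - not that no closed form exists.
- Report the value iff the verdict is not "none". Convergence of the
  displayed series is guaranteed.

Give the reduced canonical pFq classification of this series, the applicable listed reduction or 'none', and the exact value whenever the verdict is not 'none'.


Prefactor 9/7, argument 3/8: 2F1 with upper {2/3, 3/2} over lower {4}. Verdict: none here - no I1-I6 shape fits x = 3/8 with lower {4}.

The tell: t_0 = 9/7 here, and the expanded ratio factors over Q; C = 9/7, x = 3/8, roots give parameters.
Ratio: r(k) = (3/8) * (k+2/3) (k+3/2) / [(k+4) (k+1)] - poly over poly, x = (3/8) from leading terms; C = 9/7 at k = 0.


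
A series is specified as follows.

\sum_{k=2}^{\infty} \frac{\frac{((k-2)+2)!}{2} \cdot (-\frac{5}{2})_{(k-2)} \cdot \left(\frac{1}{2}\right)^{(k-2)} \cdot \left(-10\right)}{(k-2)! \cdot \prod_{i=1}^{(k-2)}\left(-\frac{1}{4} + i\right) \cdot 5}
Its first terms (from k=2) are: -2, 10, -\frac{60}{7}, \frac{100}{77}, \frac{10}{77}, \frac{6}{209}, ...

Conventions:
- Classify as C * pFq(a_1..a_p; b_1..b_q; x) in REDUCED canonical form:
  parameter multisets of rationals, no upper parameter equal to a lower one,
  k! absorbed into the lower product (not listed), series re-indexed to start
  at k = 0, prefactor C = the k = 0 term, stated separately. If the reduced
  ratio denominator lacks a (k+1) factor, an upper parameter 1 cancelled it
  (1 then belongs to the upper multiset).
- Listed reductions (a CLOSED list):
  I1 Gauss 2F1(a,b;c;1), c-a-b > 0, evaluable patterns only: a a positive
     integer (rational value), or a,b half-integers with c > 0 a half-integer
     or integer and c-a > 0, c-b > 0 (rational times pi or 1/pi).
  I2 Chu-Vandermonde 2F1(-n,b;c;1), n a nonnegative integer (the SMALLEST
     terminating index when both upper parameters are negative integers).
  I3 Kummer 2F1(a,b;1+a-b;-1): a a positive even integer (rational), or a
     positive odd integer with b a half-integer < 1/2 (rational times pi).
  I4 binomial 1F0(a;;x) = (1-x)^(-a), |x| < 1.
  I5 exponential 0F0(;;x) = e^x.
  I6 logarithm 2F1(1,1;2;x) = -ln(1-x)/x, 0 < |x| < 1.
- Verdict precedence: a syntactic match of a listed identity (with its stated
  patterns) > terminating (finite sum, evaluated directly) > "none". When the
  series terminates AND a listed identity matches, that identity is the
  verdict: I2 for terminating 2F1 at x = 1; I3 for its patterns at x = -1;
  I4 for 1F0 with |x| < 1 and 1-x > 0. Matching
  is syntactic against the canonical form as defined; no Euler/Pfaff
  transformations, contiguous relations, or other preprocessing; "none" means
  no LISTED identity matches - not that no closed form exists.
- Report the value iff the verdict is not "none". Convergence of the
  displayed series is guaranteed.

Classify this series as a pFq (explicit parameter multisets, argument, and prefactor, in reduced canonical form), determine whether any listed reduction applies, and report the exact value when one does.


At argument \frac{1}{2}: a 2F1 with upper {-\frac{5}{2}, 3}, lower {\frac{3}{4}}, scaled by C = -2. Verdict: no listed reduction: x = \frac{1}{2} and upper {-\frac{5}{2}, 3} fail every I1-I6 pattern.

Structural cue: x = \frac{1}{2} and the constant factors (C = -2) combine into one prefactor.
Adjacent-term ratio: r(k) = \frac{1}{2} * (k-\frac{5}{2}) (k+3) / [(k+\frac{3}{4}) (k+1)] ; factor over Q: parameters, x = \frac{1}{2}, and C = -2.


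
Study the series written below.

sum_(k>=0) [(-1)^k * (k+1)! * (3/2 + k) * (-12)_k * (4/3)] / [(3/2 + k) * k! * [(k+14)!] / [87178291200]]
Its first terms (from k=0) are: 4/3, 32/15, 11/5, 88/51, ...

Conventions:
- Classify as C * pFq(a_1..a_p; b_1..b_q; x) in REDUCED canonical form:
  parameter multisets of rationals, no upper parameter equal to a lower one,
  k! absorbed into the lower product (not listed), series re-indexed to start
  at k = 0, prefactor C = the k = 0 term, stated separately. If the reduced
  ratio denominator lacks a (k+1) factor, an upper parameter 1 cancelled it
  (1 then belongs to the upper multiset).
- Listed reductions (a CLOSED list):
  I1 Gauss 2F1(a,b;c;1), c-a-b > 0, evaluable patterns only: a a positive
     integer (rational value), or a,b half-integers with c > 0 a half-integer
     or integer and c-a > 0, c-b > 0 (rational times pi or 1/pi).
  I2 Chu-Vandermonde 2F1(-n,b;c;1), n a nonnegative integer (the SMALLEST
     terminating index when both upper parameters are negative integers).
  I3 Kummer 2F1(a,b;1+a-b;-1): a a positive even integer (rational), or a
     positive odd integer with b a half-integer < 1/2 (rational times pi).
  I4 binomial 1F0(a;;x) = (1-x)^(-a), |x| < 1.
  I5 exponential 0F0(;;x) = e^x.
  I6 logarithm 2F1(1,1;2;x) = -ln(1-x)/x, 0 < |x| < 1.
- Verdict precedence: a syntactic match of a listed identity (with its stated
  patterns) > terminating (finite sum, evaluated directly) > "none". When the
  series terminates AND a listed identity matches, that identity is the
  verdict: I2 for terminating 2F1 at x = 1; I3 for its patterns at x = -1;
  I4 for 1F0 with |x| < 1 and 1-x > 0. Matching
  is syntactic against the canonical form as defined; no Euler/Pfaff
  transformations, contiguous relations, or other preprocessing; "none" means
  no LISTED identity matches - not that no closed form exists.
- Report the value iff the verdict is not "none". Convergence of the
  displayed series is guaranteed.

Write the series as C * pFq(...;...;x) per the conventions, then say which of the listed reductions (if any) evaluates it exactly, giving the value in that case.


This is 4/3 * 2F1(-12, 2; 15; -1) in reduced canonical form. Verdict at x = -1: Kummer (I3) matches (x = -1; c = 15 equals 1+a-b for upper {-12, 2}: listed pattern). Exact value: 28/3.

Key step: from the first term 4/3: striking the common factor k + 3/2 reduces the term (C = 4/3).
Step ratio: r(k) = (-1) * (k-12) (k+2) / [(k+15) (k+1)] - rational in k, leading ratio (-1); with t_0 = 4/3, classification follows.


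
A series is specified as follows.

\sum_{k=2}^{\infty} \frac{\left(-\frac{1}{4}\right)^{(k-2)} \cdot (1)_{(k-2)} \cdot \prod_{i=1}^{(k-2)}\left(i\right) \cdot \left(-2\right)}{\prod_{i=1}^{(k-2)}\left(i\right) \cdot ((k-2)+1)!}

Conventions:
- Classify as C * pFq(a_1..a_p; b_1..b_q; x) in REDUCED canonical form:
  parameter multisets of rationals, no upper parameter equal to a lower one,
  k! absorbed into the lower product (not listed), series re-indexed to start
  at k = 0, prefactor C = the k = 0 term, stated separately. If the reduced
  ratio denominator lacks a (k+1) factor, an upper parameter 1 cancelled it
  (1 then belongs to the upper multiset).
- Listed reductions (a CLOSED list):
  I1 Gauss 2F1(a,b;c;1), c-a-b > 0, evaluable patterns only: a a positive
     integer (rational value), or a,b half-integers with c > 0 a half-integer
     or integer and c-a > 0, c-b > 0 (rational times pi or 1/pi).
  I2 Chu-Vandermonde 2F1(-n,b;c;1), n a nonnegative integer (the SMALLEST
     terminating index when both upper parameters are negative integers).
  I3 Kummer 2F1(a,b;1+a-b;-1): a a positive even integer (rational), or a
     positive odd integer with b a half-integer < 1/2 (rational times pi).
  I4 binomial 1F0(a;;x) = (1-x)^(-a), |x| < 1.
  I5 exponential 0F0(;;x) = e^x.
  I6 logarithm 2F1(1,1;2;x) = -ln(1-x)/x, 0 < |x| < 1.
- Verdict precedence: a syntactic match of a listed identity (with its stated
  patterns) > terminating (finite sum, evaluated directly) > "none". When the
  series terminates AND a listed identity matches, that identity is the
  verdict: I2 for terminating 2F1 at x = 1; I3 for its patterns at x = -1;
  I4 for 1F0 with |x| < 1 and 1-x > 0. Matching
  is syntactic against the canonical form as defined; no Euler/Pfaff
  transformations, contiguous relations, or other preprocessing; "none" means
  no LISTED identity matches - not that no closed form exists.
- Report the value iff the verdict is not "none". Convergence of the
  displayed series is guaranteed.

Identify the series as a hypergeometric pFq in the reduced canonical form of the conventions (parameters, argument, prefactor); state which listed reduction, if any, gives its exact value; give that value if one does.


The series (x = -\frac{1}{4}) is 2F1: upper {1, 1}, lower {2}, prefactor -2. Verdict: logarithm (I6) fires (the logarithm: parameters (1,1;2), x = -\frac{1}{4}). Hence: \left(-8\right) \cdot \ln\left(\frac{5}{4}\right).

Structural cue: x = -\frac{1}{4} and the running product (C = -2, x = -1/4) telescopes to a rising factorial.
Adjacent-term ratio: r(k) = -\frac{1}{4} * (k+1) (k+1) / [(k+2) (k+1)] - rational in k, leading ratio -\frac{1}{4}; with t_0 = -2, classification follows.


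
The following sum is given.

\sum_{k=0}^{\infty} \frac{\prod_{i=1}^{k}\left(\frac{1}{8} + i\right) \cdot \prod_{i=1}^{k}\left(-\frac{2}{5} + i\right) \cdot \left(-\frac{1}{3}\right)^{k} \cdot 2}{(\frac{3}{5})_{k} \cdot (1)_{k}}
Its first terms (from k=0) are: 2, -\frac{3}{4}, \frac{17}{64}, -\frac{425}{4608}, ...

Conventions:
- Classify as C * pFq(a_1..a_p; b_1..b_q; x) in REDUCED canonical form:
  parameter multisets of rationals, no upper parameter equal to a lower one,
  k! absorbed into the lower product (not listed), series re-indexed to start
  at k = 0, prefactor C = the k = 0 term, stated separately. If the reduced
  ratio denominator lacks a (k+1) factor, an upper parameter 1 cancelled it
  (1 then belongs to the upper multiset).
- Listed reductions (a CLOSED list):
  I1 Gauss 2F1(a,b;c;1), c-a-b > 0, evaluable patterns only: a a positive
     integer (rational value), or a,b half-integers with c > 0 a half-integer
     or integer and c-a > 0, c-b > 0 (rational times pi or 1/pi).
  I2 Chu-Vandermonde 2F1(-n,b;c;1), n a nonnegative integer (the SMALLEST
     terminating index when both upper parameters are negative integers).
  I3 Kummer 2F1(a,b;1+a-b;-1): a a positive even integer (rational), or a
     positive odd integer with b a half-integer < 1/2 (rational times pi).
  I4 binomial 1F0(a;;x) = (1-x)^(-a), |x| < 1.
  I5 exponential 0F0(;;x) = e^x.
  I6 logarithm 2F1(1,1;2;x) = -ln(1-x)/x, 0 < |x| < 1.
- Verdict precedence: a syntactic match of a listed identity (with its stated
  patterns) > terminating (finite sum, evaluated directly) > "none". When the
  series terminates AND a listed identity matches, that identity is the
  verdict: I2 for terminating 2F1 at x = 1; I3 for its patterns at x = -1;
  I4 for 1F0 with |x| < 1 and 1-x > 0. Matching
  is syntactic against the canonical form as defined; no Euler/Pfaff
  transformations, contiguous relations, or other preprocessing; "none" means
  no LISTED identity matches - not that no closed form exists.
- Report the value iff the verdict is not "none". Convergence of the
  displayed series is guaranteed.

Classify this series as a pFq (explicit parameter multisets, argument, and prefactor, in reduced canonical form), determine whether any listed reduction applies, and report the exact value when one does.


Canonical form: C = 2 times 1F0 with upper {\frac{9}{8}}, lower {-}, x = -\frac{1}{3}. Verdict: the binomial series (I4) matches (the 1F0 binomial series: exponent -9/8, x = -\frac{1}{3}). Hence: 2 \cdot \left(\frac{4}{3}\right)^{-\frac{9}{8}}.

Structural cue: from the first term 2: the running product (prefactor 2) telescopes to a rising factorial.
Step ratio: r(k) = -\frac{1}{3} * (k+\frac{9}{8}) / [(k+1)] - rational; roots negated = parameters, x = -\frac{1}{3}, C = 2.


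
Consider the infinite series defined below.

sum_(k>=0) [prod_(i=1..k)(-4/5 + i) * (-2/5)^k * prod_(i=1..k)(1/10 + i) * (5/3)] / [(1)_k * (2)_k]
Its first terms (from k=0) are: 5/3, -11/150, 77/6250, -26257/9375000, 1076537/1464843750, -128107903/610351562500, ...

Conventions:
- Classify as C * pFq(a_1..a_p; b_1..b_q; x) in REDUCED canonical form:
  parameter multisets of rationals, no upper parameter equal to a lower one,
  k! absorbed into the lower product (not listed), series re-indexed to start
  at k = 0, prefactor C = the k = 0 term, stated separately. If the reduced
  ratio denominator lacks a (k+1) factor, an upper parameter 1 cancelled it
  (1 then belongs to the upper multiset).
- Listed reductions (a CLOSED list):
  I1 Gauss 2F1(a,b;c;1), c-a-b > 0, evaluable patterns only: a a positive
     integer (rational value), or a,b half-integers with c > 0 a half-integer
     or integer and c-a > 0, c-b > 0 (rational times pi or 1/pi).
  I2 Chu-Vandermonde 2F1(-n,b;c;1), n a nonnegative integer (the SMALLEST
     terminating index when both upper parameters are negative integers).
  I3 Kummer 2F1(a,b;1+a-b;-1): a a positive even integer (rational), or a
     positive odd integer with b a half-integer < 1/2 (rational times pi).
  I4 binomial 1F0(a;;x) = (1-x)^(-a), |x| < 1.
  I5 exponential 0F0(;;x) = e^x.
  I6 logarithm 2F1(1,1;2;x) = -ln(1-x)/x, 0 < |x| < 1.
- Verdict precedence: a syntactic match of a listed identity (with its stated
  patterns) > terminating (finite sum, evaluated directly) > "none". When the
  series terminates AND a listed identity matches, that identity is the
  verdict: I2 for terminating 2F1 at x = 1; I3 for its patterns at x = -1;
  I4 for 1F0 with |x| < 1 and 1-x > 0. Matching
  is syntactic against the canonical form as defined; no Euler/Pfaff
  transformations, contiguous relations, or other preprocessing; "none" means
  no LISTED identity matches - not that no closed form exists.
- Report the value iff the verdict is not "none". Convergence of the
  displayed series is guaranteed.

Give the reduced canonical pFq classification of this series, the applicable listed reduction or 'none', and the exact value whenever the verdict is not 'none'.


This is 5/3 * 2F1(1/5, 11/10; 2; -2/5) in reduced canonical form. Verdict: none. Every listed pattern misses the 2F1 form at -2/5, upper {1/5, 11/10}.

Key observation: t_0 being 5/3, the running product (C = 5/3) telescopes to a rising factorial.
Adjacent-term ratio: r(k) = (-2/5) * (k+1/5) (k+11/10) / [(k+2) (k+1)] - poly over poly, x = (-2/5) from leading terms; C = 5/3 at k = 0.


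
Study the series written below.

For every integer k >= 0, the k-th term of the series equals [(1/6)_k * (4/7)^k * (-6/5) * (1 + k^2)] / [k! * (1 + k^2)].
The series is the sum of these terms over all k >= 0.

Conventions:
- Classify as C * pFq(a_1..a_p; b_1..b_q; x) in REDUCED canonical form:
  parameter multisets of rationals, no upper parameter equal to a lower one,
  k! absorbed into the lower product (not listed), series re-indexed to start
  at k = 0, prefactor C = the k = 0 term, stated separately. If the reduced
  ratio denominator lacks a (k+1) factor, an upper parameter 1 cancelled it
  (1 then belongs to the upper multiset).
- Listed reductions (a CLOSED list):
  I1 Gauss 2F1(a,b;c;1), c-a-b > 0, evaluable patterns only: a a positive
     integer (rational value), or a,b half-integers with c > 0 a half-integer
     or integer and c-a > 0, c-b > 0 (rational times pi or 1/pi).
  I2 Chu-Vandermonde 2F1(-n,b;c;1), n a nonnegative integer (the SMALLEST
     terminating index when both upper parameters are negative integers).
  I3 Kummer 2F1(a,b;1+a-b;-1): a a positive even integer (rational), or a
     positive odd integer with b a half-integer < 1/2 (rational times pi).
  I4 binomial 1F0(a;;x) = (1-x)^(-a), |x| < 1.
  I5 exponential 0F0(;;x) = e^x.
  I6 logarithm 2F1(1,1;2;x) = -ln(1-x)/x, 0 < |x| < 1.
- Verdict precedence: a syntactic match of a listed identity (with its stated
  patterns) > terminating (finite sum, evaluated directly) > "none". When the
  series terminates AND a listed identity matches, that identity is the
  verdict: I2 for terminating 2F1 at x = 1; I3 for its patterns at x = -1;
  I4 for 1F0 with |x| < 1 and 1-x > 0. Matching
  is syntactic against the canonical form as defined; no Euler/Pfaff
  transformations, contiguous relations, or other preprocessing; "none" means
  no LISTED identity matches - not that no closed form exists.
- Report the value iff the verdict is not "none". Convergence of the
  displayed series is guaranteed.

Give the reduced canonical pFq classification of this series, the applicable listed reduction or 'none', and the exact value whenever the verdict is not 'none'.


This is -6/5 * 1F0(1/6; -; 4/7) in reduced canonical form. Verdict: the binomial series (I4) fires (the 1F0 binomial series: exponent -1/6, x = 4/7). Value: (-6/5) * (3/7)^(-1/6).

Key observation: x = (4/7) and k^2 + 1 divides numerator and denominator alike; C = -6/5, x = 4/7 after cancelling.
Consecutive-term ratio: r(k) = (4/7) * (k+1/6) / [(k+1)] - poly over poly, x = (4/7) from leading terms; C = -6/5 at k = 0.


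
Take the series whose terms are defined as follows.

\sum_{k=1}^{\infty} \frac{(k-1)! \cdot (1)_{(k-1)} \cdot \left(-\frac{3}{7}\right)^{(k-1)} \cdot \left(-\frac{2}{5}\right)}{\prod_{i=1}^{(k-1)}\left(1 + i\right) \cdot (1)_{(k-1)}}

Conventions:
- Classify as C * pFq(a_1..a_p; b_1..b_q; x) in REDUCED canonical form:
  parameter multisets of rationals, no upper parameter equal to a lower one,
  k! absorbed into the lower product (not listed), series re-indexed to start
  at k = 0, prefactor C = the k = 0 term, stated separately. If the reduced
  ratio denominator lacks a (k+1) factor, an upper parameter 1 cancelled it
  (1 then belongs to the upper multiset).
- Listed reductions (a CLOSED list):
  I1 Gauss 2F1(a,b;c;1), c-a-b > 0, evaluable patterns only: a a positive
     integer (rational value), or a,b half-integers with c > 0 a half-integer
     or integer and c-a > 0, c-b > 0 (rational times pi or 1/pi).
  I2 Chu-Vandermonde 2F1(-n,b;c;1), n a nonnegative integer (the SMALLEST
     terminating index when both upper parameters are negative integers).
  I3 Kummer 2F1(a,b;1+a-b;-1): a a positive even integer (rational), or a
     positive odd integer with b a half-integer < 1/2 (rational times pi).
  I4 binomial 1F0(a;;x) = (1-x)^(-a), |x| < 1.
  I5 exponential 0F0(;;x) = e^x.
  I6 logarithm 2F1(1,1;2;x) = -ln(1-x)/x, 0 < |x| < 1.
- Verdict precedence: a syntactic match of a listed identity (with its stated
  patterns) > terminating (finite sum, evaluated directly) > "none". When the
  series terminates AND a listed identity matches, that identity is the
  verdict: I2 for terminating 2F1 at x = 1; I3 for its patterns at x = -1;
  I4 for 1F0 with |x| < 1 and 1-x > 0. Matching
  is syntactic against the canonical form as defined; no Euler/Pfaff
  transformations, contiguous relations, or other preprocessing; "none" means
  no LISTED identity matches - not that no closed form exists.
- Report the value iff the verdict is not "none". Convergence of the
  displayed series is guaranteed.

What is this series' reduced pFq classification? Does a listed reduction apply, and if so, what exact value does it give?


At argument -\frac{3}{7}: a 2F1 with upper {1, 1}, lower {2}, scaled by C = -\frac{2}{5}. Verdict: the I6 logarithm reduction matches (the logarithm: parameters (1,1;2), x = -\frac{3}{7}). Value: \left(-\frac{14}{15}\right) \cdot \ln\left(\frac{10}{7}\right).

The tell: with t_0 = -\frac{2}{5}, the lower running product (C = -2/5) is a rising factorial.
Ratio: r(k) = -\frac{3}{7} * (k+1) (k+1) / [(k+2) (k+1)] - rational in k, leading ratio -\frac{3}{7}; with t_0 = -\frac{2}{5}, classification follows.


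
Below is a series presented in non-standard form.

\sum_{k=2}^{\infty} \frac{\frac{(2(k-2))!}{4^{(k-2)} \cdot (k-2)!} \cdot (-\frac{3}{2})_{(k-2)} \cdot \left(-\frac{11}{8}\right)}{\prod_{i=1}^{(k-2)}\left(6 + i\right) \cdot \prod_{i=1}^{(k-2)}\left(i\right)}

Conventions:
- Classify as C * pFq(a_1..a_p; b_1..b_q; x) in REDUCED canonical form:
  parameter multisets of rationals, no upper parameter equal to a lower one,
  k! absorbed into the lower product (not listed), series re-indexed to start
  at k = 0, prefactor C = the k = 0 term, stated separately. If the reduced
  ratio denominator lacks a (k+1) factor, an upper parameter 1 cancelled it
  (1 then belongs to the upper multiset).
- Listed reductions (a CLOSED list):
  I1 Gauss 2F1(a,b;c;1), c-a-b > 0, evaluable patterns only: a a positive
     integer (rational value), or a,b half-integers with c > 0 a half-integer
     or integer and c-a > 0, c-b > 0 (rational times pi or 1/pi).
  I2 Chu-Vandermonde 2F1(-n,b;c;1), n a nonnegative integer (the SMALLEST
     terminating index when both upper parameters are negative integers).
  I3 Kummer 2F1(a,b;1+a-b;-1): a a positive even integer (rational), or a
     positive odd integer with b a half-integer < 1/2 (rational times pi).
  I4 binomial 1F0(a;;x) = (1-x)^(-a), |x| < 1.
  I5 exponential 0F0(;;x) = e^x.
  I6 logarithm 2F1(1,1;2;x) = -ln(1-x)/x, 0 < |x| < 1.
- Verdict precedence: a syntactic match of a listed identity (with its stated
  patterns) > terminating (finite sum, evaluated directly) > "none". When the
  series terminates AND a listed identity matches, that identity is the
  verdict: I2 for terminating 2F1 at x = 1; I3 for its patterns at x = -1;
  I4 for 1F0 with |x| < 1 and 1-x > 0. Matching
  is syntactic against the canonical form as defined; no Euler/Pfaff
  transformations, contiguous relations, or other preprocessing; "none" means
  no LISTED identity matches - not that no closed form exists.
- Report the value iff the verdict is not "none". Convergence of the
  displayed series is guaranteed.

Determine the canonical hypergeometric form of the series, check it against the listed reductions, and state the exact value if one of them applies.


The series (x = 1) is 2F1: upper {-\frac{3}{2}, \frac{1}{2}}, lower {7}, prefactor -\frac{11}{8}. Verdict: this is Gauss (I1, half-integer pattern) (x = 1; upper {-\frac{3}{2}, \frac{1}{2}} half-integers, c = 7 in the evaluable pattern). Its exact value is \left(-\frac{524288}{135135}\right) / \pi.

First insight: from the first term -\frac{11}{8}: the lower running product (C = -11/8) is a rising factorial.
Consecutive-term ratio: r(k) = 1 * (k-\frac{3}{2}) (k+\frac{1}{2}) / [(k+7) (k+1)] - rational in k. x = 1; t_0 = -\frac{11}{8}; negate the roots.


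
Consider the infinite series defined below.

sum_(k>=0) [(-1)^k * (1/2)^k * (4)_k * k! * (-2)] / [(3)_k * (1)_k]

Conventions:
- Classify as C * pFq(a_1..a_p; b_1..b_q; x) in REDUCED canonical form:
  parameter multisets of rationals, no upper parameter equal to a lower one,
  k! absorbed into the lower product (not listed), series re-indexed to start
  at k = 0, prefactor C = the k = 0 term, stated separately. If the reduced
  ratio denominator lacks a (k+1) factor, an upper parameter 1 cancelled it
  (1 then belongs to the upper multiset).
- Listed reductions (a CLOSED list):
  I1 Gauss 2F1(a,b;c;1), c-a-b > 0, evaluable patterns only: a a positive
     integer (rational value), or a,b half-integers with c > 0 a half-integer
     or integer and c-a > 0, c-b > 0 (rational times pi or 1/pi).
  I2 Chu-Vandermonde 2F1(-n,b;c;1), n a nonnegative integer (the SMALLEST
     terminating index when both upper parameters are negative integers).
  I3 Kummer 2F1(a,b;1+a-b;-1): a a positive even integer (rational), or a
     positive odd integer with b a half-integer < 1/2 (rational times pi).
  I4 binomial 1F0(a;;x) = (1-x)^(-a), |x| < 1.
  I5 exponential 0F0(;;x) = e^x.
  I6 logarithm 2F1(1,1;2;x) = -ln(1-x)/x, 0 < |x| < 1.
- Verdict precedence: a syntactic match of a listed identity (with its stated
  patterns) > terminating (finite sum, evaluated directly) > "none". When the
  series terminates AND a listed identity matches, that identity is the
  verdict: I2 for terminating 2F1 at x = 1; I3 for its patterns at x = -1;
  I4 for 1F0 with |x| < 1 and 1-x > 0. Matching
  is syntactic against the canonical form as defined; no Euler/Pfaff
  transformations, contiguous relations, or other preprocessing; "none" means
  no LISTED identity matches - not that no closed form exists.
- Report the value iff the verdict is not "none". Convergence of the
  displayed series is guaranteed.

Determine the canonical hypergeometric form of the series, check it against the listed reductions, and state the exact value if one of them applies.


x = -1/2 here; the reduced form reads 2F1, upper {1, 4}, lower {3}, C = -2. Verdict: none - at argument -1/2 the multisets {1, 4} ; {3} match no listed identity.

Key step: from the first term -2: the factorial ratio (C = -2) (k+a-1)!/(a-1)! is a rising factorial (a)_k.
Ratio: r(k) = (-1/2) * (k+1) (k+4) / [(k+3) (k+1)] - rational in k. x = (-1/2); t_0 = -2; negate the roots.


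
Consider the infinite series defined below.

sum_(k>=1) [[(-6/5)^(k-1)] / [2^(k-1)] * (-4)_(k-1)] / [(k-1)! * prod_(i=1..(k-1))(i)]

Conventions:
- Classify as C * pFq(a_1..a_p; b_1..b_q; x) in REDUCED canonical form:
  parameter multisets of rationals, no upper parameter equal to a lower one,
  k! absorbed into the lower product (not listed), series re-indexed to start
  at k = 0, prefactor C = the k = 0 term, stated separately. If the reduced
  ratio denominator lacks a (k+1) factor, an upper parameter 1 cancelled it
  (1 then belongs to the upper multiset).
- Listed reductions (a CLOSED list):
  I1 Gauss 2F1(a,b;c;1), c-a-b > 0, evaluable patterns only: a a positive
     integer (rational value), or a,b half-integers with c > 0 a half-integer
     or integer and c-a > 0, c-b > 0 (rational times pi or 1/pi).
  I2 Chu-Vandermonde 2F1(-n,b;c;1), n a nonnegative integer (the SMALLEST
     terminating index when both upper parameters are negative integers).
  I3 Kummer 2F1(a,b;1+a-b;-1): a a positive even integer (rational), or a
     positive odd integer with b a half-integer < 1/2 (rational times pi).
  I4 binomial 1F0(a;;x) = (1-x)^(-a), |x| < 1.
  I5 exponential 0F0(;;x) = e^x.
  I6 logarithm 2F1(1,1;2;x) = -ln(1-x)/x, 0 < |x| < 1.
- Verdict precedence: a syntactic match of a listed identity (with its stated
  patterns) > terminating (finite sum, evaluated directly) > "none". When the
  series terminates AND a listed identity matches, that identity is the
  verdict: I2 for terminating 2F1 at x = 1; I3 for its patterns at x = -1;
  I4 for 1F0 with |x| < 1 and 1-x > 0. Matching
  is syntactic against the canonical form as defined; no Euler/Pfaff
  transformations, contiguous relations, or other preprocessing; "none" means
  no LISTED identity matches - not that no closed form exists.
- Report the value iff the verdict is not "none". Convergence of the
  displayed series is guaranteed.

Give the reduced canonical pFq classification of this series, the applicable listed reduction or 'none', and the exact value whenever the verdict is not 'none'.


With C = 1: the canonical form is 1F1(-4; 1; -3/5). Verdict: terminating - the sum ends at index 4 because -4 is a negative integer; exact evaluation follows. Exact value: 23147/5000.

First insight: x = (-3/5) and the product of the first k integers (C = 1, x = -3/5) is k!.
Step ratio: r(k) = (-3/5) * (k-4) / [(k+1) (k+1)] ; factor over Q: parameters, x = (-3/5), and C = 1.
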